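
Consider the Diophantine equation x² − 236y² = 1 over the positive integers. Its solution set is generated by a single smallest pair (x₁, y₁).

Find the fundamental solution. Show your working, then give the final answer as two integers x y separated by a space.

√236 = [15; 2,1,3,5,1,6,1,5,3,1,2,30, …], period ℓ=12 (even) → k=11
k=0  a_k=15  p_k/q_k = 15/1
k=1  a_k=2  p_k/q_k = 31/2
k=2  a_k=1  p_k/q_k = 46/3
k=3  a_k=3  p_k/q_k = 169/11
…
k=7  a_k=1  p_k/q_k = 8311/541
…
k=10  a_k=1  p_k/q_k = 203535/13249
k=11  a_k=2  p_k/q_k = 561799/36570
→ (561799, 36570).  Check: 561799²=315618116401, 236·36570²=315618116400, difference 1.

561799 36570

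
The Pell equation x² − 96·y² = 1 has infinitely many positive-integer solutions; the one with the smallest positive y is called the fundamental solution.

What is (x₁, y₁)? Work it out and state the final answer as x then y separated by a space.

[9; 1,3,1,18] for √96; ℓ=4 ⇒ convergent index 3
step 0: (9, 1)  from 9·(1,0) + (0,1)
step 1: (10, 1)  from 1·(9,1) + (1,0)
step 2: (39, 4)  from 3·(10,1) + (9,1)
step 3: (49, 5)  from 1·(39,4) + (10,1)
(x₁, y₁) = (49, 5);  49² − 96·5² = 1 ✓

49 5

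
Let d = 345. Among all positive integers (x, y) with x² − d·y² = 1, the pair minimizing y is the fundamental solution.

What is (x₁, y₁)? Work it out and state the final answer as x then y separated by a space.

√345 = [18; 1,1,2,1,6,1,2,1,1,36, …], period ℓ=10 (even) → k=9
a_0=18:  p_0=18·1+0=18,  q_0=18·0+1=1
a_1=1:  p_1=1·18+1=19,  q_1=1·1+0=1
a_2=1:  p_2=1·19+18=37,  q_2=1·1+1=2
a_3=2:  p_3=2·37+19=93,  q_3=2·2+1=5
a_4=1:  p_4=1·93+37=130,  q_4=1·5+2=7
a_5=6:  p_5=6·130+93=873,  q_5=6·7+5=47
a_6=1:  p_6=1·873+130=1003,  q_6=1·47+7=54
…
a_8=1:  p_8=1·2879+1003=3882,  q_8=1·155+54=209
a_9=1:  p_9=1·3882+2879=6761,  q_9=1·209+155=364
(x₁, y₁) = (6761, 364);  6761² − 345·364² = 1 ✓

6761 364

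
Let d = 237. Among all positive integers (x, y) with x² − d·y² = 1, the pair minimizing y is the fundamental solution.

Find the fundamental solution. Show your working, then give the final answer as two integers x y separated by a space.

228151 14820

√237 = [15; 2,1,1,7,10,7,1,1,2,30, …], period ℓ=10 (even) → k=9
a_0=15:  p_0=15·1+0=15,  q_0=15·0+1=1
…
a_3=1:  p_3=1·46+31=77,  q_3=1·3+2=5
…
a_6=7:  p_6=7·5927+585=42074,  q_6=7·385+38=2733
…
a_8=1:  p_8=1·48001+42074=90075,  q_8=1·3118+2733=5851
a_9=2:  p_9=2·90075+48001=228151,  q_9=2·5851+3118=14820
fundamental: x₁=228151, y₁=14820  (since 52052878801 − 237·219632400 = 1)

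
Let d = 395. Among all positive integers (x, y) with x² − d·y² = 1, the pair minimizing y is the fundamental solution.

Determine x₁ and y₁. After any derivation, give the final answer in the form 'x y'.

d=395: √d = [19; 1,6,1,38] (ℓ=4, even), read p_3/q_3
step 0: (19, 1)  from 19·(1,0) + (0,1)
…
step 2: (139, 7)  from 6·(20,1) + (19,1)
step 3: (159, 8)  from 1·(139,7) + (20,1)
fundamental: x₁=159, y₁=8  (since 25281 − 395·64 = 1)

159 8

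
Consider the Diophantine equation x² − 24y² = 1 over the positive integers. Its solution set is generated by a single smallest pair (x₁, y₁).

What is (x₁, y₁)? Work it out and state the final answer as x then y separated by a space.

d=24: √d = [4; 1,8] (ℓ=2, even), read p_1/q_1
k=0  a_k=4  p_k/q_k = 4/1
k=1  a_k=1  p_k/q_k = 5/1
fundamental: x₁=5, y₁=1  (since 25 − 24·1 = 1)

5 1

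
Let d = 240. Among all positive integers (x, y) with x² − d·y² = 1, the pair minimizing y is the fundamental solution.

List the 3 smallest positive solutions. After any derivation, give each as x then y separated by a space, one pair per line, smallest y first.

31 2
1921 124
119071 7686

d=240: √d = [15; 2,30] (ℓ=2, even), read p_1/q_1
i=0: a=15 ⇒ p=15, q=1
i=1: a=2 ⇒ p=31, q=2
fundamental: x₁=31, y₁=2  (since 961 − 240·4 = 1)
(31+2√240)^2 = 1921 + 124√240
(31+2√240)^3 = 119071 + 7686√240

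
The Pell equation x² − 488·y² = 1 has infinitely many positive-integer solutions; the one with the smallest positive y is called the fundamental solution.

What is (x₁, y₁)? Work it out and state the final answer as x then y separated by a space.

243 11

√488 = [22; 11,44, …], period ℓ=2 (even) → k=1
step 0: (22, 1)  from 22·(1,0) + (0,1)
step 1: (243, 11)  from 11·(22,1) + (1,0)
(x₁, y₁) = (243, 11);  243² − 488·11² = 1 ✓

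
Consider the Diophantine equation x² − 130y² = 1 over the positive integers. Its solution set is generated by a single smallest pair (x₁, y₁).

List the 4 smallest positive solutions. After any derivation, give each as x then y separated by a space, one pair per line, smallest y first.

√130 → a₀=11, period (2,2,22); ℓ=3 odd so k=5
a_0=11:  p_0=11·1+0=11,  q_0=11·0+1=1
…
a_3=22:  p_3=22·57+23=1277,  q_3=22·5+2=112
a_4=2:  p_4=2·1277+57=2611,  q_4=2·112+5=229
a_5=2:  p_5=2·2611+1277=6499,  q_5=2·229+112=570
→ (6499, 570).  Check: 6499²=42237001, 130·570²=42237000, difference 1.
k=2:  x_2 = 6499·6499+130·570·570 = 84474001,  y_2 = 6499·570+570·6499 = 7408860
k=3:  x_3 = 6499·84474001+130·570·7408860 = 1097993058499,  y_3 = 6499·7408860+570·84474001 = 96300361710
k=4:  x_4 = 6499·1097993058499+130·570·96300361710 = 14271713689896001,  y_4 = 6499·96300361710+570·1097993058499 = 1251712094097720

6499 570
84474001 7408860
1097993058499 96300361710
14271713689896001 1251712094097720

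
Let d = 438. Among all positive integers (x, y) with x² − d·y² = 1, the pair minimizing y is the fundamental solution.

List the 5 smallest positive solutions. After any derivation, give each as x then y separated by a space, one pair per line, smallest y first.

√438 = [20; 1,12,1,40, …], period ℓ=4 (even) → k=3
k=0  a_k=20  p_k/q_k = 20/1
k=1  a_k=1  p_k/q_k = 21/1
k=2  a_k=12  p_k/q_k = 272/13
k=3  a_k=1  p_k/q_k = 293/14
→ (293, 14).  Check: 293²=85849, 438·14²=85848, difference 1.
(293+14√438)^2 = 171697 + 8204√438
(293+14√438)^3 = 100614149 + 4807530√438
(293+14√438)^4 = 58959719617 + 2817204376√438
(293+14√438)^5 = 34550295081413 + 1650876956806√438

293 14
171697 8204
100614149 4807530
58959719617 2817204376
34550295081413 1650876956806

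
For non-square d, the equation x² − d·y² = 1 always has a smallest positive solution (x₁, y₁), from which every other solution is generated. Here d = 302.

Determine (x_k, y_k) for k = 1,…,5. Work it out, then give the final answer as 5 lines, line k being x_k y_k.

√302 → a₀=17, period (2,1,1,1,4,…,1,2,34); ℓ=16 even so k=15
a_0=17:  p_0=17·1+0=17,  q_0=17·0+1=1
a_1=2:  p_1=2·17+1=35,  q_1=2·1+0=2
a_2=1:  p_2=1·35+17=52,  q_2=1·2+1=3
a_3=1:  p_3=1·52+35=87,  q_3=1·3+2=5
…
a_5=4:  p_5=4·139+87=643,  q_5=4·8+5=37
a_6=2:  p_6=2·643+139=1425,  q_6=2·37+8=82
a_7=1:  p_7=1·1425+643=2068,  q_7=1·82+37=119
…
a_9=1:  p_9=1·34513+2068=36581,  q_9=1·1986+119=2105
a_10=2:  p_10=2·36581+34513=107675,  q_10=2·2105+1986=6196
a_11=4:  p_11=4·107675+36581=467281,  q_11=4·6196+2105=26889
a_12=1:  p_12=1·467281+107675=574956,  q_12=1·26889+6196=33085
a_13=1:  p_13=1·574956+467281=1042237,  q_13=1·33085+26889=59974
a_14=1:  p_14=1·1042237+574956=1617193,  q_14=1·59974+33085=93059
a_15=2:  p_15=2·1617193+1042237=4276623,  q_15=2·93059+59974=246092
(x₁, y₁) = (4276623, 246092);  4276623² − 302·246092² = 1 ✓
n=2: (4276623,246092)∘(4276623,246092) = (4276623·4276623+302·246092·246092, 4276623·246092+246092·4276623) = (36579008568257,2104885414632)
n=3: (36579008568257,2104885414632)∘(4276623,246092) = (4276623·36579008568257+302·246092·2104885414632, 4276623·2104885414632+246092·36579008568257) = (312869258720405635599,18003602753159249380)
n=4: (312869258720405635599,18003602753159249380)∘(4276623,246092) = (4276623·312869258720405635599+302·246092·18003602753159249380, 4276623·18003602753159249380+246092·312869258720405635599) = (2676047735673238042056036097,153989243234046232237072848)
n=5: (2676047735673238042056036097,153989243234046232237072848)∘(4276623,246092) = (4276623·2676047735673238042056036097+302·246092·153989243234046232237072848, 4276623·153989243234046232237072848+246092·2676047735673238042056036097) = (22888894590955867721004902116885263,1317107878734614996094061229615228)

4276623 246092
36579008568257 2104885414632
312869258720405635599 18003602753159249380
2676047735673238042056036097 153989243234046232237072848
22888894590955867721004902116885263 1317107878734614996094061229615228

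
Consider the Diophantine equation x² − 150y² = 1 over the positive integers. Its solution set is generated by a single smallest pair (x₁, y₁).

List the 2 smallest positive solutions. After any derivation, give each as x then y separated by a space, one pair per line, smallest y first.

[12; 4,24] for √150; ℓ=2 ⇒ convergent index 1
a_0=12:  p_0=12·1+0=12,  q_0=12·0+1=1
a_1=4:  p_1=4·12+1=49,  q_1=4·1+0=4
fundamental: x₁=49, y₁=4  (since 2401 − 150·16 = 1)
(49+4√150)^2 = 4801 + 392√150

49 4
4801 392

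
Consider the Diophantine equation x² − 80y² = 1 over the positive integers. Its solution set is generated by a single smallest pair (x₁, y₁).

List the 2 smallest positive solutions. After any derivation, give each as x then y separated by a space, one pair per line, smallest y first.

d=80: √d = [8; 1,16] (ℓ=2, even), read p_1/q_1
step 0: (8, 1)  from 8·(1,0) + (0,1)
step 1: (9, 1)  from 1·(8,1) + (1,0)
fundamental: x₁=9, y₁=1  (since 81 − 80·1 = 1)
(9+1√80)^2 = 161 + 18√80

9 1
161 18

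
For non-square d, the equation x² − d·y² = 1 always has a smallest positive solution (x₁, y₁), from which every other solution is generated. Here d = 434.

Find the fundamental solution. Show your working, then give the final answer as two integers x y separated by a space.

125 6

√434 → a₀=20, period (1,4,1,40); ℓ=4 even so k=3
step 0: (20, 1)  from 20·(1,0) + (0,1)
…
step 2: (104, 5)  from 4·(21,1) + (20,1)
step 3: (125, 6)  from 1·(104,5) + (21,1)
→ (125, 6).  Check: 125²=15625, 434·6²=15624, difference 1.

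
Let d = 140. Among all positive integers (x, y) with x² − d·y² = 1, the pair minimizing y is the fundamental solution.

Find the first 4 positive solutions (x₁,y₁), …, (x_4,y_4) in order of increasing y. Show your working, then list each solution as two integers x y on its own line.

√140 → a₀=11, period (1,4,1,22); ℓ=4 even so k=3
i=0: a=11 ⇒ p=11, q=1
i=1: a=1 ⇒ p=12, q=1
i=2: a=4 ⇒ p=59, q=5
i=3: a=1 ⇒ p=71, q=6
→ (71, 6).  Check: 71²=5041, 140·6²=5040, difference 1.
n=2: (71,6)∘(71,6) = (71·71+140·6·6, 71·6+6·71) = (10081,852)
n=3: (10081,852)∘(71,6) = (71·10081+140·6·852, 71·852+6·10081) = (1431431,120978)
n=4: (1431431,120978)∘(71,6) = (71·1431431+140·6·120978, 71·120978+6·1431431) = (203253121,17178024)

71 6
10081 852
1431431 120978
203253121 17178024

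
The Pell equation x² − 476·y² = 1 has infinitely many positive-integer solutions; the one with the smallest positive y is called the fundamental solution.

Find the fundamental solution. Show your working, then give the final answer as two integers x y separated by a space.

d=476: √d = [21; 1,4,2,10,2,4,1,42] (ℓ=8, even), read p_7/q_7
i=0: a=21 ⇒ p=21, q=1
…
i=3: a=2 ⇒ p=240, q=11
i=4: a=10 ⇒ p=2509, q=115
i=5: a=2 ⇒ p=5258, q=241
i=6: a=4 ⇒ p=23541, q=1079
i=7: a=1 ⇒ p=28799, q=1320
fundamental: x₁=28799, y₁=1320  (since 829382401 − 476·1742400 = 1)

28799 1320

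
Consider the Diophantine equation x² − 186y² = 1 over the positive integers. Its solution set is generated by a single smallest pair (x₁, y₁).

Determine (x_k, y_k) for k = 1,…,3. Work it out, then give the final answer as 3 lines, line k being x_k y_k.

d=186: √d = [13; 1,1,1,3,4,3,1,1,1,26] (ℓ=10, even), read p_9/q_9
i=0: a=13 ⇒ p=13, q=1
…
i=2: a=1 ⇒ p=27, q=2
i=3: a=1 ⇒ p=41, q=3
i=4: a=3 ⇒ p=150, q=11
i=5: a=4 ⇒ p=641, q=47
i=6: a=3 ⇒ p=2073, q=152
i=7: a=1 ⇒ p=2714, q=199
i=8: a=1 ⇒ p=4787, q=351
i=9: a=1 ⇒ p=7501, q=550
(x₁, y₁) = (7501, 550);  7501² − 186·550² = 1 ✓
(x_2, y_2) = (7501·7501 + 186·550·550, 7501·550 + 550·7501) = (112530001, 8251100)
(x_3, y_3) = (7501·112530001 + 186·550·8251100, 7501·8251100 + 550·112530001) = (1688175067501, 123783001650)

7501 550
112530001 8251100
1688175067501 123783001650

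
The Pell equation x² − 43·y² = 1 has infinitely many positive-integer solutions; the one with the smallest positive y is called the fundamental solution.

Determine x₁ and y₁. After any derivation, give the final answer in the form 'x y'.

[6; 1,1,3,1,5,1,3,1,1,12] for √43; ℓ=10 ⇒ convergent index 9
a_0=6:  p_0=6·1+0=6,  q_0=6·0+1=1
a_1=1:  p_1=1·6+1=7,  q_1=1·1+0=1
a_2=1:  p_2=1·7+6=13,  q_2=1·1+1=2
a_3=3:  p_3=3·13+7=46,  q_3=3·2+1=7
a_4=1:  p_4=1·46+13=59,  q_4=1·7+2=9
a_5=5:  p_5=5·59+46=341,  q_5=5·9+7=52
a_6=1:  p_6=1·341+59=400,  q_6=1·52+9=61
…
a_8=1:  p_8=1·1541+400=1941,  q_8=1·235+61=296
a_9=1:  p_9=1·1941+1541=3482,  q_9=1·296+235=531
fundamental: x₁=3482, y₁=531  (since 12124324 − 43·281961 = 1)

3482 531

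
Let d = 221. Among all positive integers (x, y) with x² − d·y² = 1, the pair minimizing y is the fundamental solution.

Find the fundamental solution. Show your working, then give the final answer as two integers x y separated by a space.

√221 = [14; 1,6,2,6,1,28, …], period ℓ=6 (even) → k=5
a_0=14:  p_0=14·1+0=14,  q_0=14·0+1=1
a_1=1:  p_1=1·14+1=15,  q_1=1·1+0=1
…
a_4=6:  p_4=6·223+104=1442,  q_4=6·15+7=97
a_5=1:  p_5=1·1442+223=1665,  q_5=1·97+15=112
(x₁, y₁) = (1665, 112);  1665² − 221·112² = 1 ✓

1665 112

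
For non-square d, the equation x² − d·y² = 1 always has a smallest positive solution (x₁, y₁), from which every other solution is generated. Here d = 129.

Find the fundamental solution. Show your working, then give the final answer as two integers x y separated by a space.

√129 → a₀=11, period (2,1,3,1,6,1,3,1,2,22); ℓ=10 even so k=9
k=0  a_k=11  p_k/q_k = 11/1
…
k=8  a_k=1  p_k/q_k = 6031/531
k=9  a_k=2  p_k/q_k = 16855/1484
(x₁, y₁) = (16855, 1484);  16855² − 129·1484² = 1 ✓

16855 1484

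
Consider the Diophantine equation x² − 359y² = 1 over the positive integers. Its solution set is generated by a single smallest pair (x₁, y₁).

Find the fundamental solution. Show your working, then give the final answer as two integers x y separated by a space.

360 19

√359 → a₀=18, period (1,17,1,36); ℓ=4 even so k=3
k=0  a_k=18  p_k/q_k = 18/1
…
k=2  a_k=17  p_k/q_k = 341/18
k=3  a_k=1  p_k/q_k = 360/19
fundamental: x₁=360, y₁=19  (since 129600 − 359·361 = 1)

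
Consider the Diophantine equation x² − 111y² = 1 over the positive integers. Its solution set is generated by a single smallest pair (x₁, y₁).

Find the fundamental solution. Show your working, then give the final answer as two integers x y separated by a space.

295 28

d=111: √d = [10; 1,1,6,1,1,20] (ℓ=6, even), read p_5/q_5
i=0: a=10 ⇒ p=10, q=1
…
i=4: a=1 ⇒ p=158, q=15
i=5: a=1 ⇒ p=295, q=28
→ (295, 28).  Check: 295²=87025, 111·28²=87024, difference 1.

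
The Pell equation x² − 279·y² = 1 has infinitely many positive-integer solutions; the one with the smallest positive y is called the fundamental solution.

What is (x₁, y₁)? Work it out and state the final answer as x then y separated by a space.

1520 91

d=279: √d = [16; 1,2,2,1,2,2,1,32] (ℓ=8, even), read p_7/q_7
k=0  a_k=16  p_k/q_k = 16/1
k=1  a_k=1  p_k/q_k = 17/1
k=2  a_k=2  p_k/q_k = 50/3
k=3  a_k=2  p_k/q_k = 117/7
k=4  a_k=1  p_k/q_k = 167/10
…
k=6  a_k=2  p_k/q_k = 1069/64
k=7  a_k=1  p_k/q_k = 1520/91
(x₁, y₁) = (1520, 91);  1520² − 279·91² = 1 ✓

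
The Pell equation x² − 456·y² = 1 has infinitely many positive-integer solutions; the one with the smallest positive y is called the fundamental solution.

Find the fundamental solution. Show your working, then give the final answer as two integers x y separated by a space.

√456 → a₀=21, period (2,1,4,1,2,42); ℓ=6 even so k=5
k=0  a_k=21  p_k/q_k = 21/1
k=1  a_k=2  p_k/q_k = 43/2
…
k=3  a_k=4  p_k/q_k = 299/14
k=4  a_k=1  p_k/q_k = 363/17
k=5  a_k=2  p_k/q_k = 1025/48
→ (1025, 48).  Check: 1025²=1050625, 456·48²=1050624, difference 1.

1025 48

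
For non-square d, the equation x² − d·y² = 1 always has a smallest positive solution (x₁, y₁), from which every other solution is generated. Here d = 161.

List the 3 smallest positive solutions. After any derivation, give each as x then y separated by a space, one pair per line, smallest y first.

√161 = [12; 1,2,4,1,2,1,4,2,1,24, …], period ℓ=10 (even) → k=9
a_0=12:  p_0=12·1+0=12,  q_0=12·0+1=1
…
a_2=2:  p_2=2·13+12=38,  q_2=2·1+1=3
…
a_4=1:  p_4=1·165+38=203,  q_4=1·13+3=16
…
a_7=4:  p_7=4·774+571=3667,  q_7=4·61+45=289
a_8=2:  p_8=2·3667+774=8108,  q_8=2·289+61=639
a_9=1:  p_9=1·8108+3667=11775,  q_9=1·639+289=928
→ (11775, 928).  Check: 11775²=138650625, 161·928²=138650624, difference 1.
n=2: (11775,928)∘(11775,928) = (11775·11775+161·928·928, 11775·928+928·11775) = (277301249,21854400)
n=3: (277301249,21854400)∘(11775,928) = (11775·277301249+161·928·21854400, 11775·21854400+928·277301249) = (6530444402175,514671119072)

11775 928
277301249 21854400
6530444402175 514671119072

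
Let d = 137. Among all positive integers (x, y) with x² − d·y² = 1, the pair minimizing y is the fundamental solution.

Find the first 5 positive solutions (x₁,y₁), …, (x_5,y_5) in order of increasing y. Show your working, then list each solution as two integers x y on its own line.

6083073 519712
74007554246657 6322892069952
900386710067742990849 76925228065277725280
10954236171143757109591351297 935883555725460013412300928
133270836576615035597116312473600513 11386095977955005515107946008258208

d=137: √d = [11; 1,2,2,1,1,2,2,1,22] (ℓ=9, odd), read p_17/q_17
k=0  a_k=11  p_k/q_k = 11/1
…
k=8  a_k=1  p_k/q_k = 1744/149
k=9  a_k=22  p_k/q_k = 39597/3383
…
k=11  a_k=2  p_k/q_k = 122279/10447
k=12  a_k=2  p_k/q_k = 285899/24426
…
k=15  a_k=2  p_k/q_k = 1796332/153471
k=16  a_k=2  p_k/q_k = 4286741/366241
k=17  a_k=1  p_k/q_k = 6083073/519712
fundamental: x₁=6083073, y₁=519712  (since 37003777123329 − 137·270100562944 = 1)
n=2: (6083073,519712)∘(6083073,519712) = (6083073·6083073+137·519712·519712, 6083073·519712+519712·6083073) = (74007554246657,6322892069952)
n=3: (74007554246657,6322892069952)∘(6083073,519712) = (6083073·74007554246657+137·519712·6322892069952, 6083073·6322892069952+519712·74007554246657) = (900386710067742990849,76925228065277725280)
n=4: (900386710067742990849,76925228065277725280)∘(6083073,519712) = (6083073·900386710067742990849+137·519712·76925228065277725280, 6083073·76925228065277725280+519712·900386710067742990849) = (10954236171143757109591351297,935883555725460013412300928)
n=5: (10954236171143757109591351297,935883555725460013412300928)∘(6083073,519712) = (6083073·10954236171143757109591351297+137·519712·935883555725460013412300928, 6083073·935883555725460013412300928+519712·10954236171143757109591351297) = (133270836576615035597116312473600513,11386095977955005515107946008258208)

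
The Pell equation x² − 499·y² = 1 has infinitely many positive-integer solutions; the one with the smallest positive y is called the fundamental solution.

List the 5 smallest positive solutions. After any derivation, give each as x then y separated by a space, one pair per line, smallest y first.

4490 201
40320199 1804980
362075382530 16208720199
3251436894799201 145554305582040
29197902953221442450 1307077647917999001

[22; 2,1,21,1,2,44] for √499; ℓ=6 ⇒ convergent index 5
step 0: (22, 1)  from 22·(1,0) + (0,1)
step 1: (45, 2)  from 2·(22,1) + (1,0)
…
step 4: (1519, 68)  from 1·(1452,65) + (67,3)
step 5: (4490, 201)  from 2·(1519,68) + (1452,65)
(x₁, y₁) = (4490, 201);  4490² − 499·201² = 1 ✓
k=2:  x_2 = 4490·4490+499·201·201 = 40320199,  y_2 = 4490·201+201·4490 = 1804980
k=3:  x_3 = 4490·40320199+499·201·1804980 = 362075382530,  y_3 = 4490·1804980+201·40320199 = 16208720199
k=4:  x_4 = 4490·362075382530+499·201·16208720199 = 3251436894799201,  y_4 = 4490·16208720199+201·362075382530 = 145554305582040
k=5:  x_5 = 4490·3251436894799201+499·201·145554305582040 = 29197902953221442450,  y_5 = 4490·145554305582040+201·3251436894799201 = 1307077647917999001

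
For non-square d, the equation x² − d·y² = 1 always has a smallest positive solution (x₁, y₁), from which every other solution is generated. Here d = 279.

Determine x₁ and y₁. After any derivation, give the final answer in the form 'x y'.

d=279: √d = [16; 1,2,2,1,2,2,1,32] (ℓ=8, even), read p_7/q_7
k=0  a_k=16  p_k/q_k = 16/1
…
k=5  a_k=2  p_k/q_k = 451/27
k=6  a_k=2  p_k/q_k = 1069/64
k=7  a_k=1  p_k/q_k = 1520/91
fundamental: x₁=1520, y₁=91  (since 2310400 − 279·8281 = 1)

1520 91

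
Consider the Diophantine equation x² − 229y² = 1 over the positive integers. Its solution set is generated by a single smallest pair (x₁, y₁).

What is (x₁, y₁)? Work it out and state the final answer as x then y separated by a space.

5848201 386460

[15; 7,1,1,7,30] for √229; ℓ=5 ⇒ convergent index 9
k=0  a_k=15  p_k/q_k = 15/1
…
k=3  a_k=1  p_k/q_k = 227/15
…
k=7  a_k=1  p_k/q_k = 413926/27353
k=8  a_k=1  p_k/q_k = 776325/51301
k=9  a_k=7  p_k/q_k = 5848201/386460
fundamental: x₁=5848201, y₁=386460  (since 34201454936401 − 229·149351331600 = 1)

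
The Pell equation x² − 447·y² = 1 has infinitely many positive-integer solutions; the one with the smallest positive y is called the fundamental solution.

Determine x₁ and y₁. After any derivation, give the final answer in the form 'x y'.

d=447: √d = [21; 7,42] (ℓ=2, even), read p_1/q_1
i=0: a=21 ⇒ p=21, q=1
i=1: a=7 ⇒ p=148, q=7
fundamental: x₁=148, y₁=7  (since 21904 − 447·49 = 1)

148 7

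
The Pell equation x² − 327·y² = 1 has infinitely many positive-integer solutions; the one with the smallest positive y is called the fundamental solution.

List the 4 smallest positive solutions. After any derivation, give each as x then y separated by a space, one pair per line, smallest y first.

217 12
94177 5208
40872601 2260260
17738614657 980947632

√327 = [18; 12,36, …], period ℓ=2 (even) → k=1
a_0=18:  p_0=18·1+0=18,  q_0=18·0+1=1
a_1=12:  p_1=12·18+1=217,  q_1=12·1+0=12
(x₁, y₁) = (217, 12);  217² − 327·12² = 1 ✓
k=2:  x_2 = 217·217+327·12·12 = 94177,  y_2 = 217·12+12·217 = 5208
k=3:  x_3 = 217·94177+327·12·5208 = 40872601,  y_3 = 217·5208+12·94177 = 2260260
k=4:  x_4 = 217·40872601+327·12·2260260 = 17738614657,  y_4 = 217·2260260+12·40872601 = 980947632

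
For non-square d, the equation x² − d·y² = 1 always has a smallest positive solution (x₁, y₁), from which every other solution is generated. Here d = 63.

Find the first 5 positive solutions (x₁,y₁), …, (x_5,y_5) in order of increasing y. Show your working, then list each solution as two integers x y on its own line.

8 1
127 16
2024 255
32257 4064
514088 64769

√63 = [7; 1,14, …], period ℓ=2 (even) → k=1
i=0: a=7 ⇒ p=7, q=1
i=1: a=1 ⇒ p=8, q=1
fundamental: x₁=8, y₁=1  (since 64 − 63·1 = 1)
n=2: (8,1)∘(8,1) = (8·8+63·1·1, 8·1+1·8) = (127,16)
n=3: (127,16)∘(8,1) = (8·127+63·1·16, 8·16+1·127) = (2024,255)
n=4: (2024,255)∘(8,1) = (8·2024+63·1·255, 8·255+1·2024) = (32257,4064)
n=5: (32257,4064)∘(8,1) = (8·32257+63·1·4064, 8·4064+1·32257) = (514088,64769)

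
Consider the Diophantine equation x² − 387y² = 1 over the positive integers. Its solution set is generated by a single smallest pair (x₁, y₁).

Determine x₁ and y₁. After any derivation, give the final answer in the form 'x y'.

3482 177

d=387: √d = [19; 1,2,19,2,1,38] (ℓ=6, even), read p_5/q_5
i=0: a=19 ⇒ p=19, q=1
…
i=2: a=2 ⇒ p=59, q=3
i=3: a=19 ⇒ p=1141, q=58
i=4: a=2 ⇒ p=2341, q=119
i=5: a=1 ⇒ p=3482, q=177
fundamental: x₁=3482, y₁=177  (since 12124324 − 387·31329 = 1)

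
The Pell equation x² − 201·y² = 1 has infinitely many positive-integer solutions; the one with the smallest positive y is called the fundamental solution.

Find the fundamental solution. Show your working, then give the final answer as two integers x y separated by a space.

515095 36332

√201 = [14; 5,1,1,1,2,…,1,5,28, …], period ℓ=14 (even) → k=13
i=0: a=14 ⇒ p=14, q=1
i=1: a=5 ⇒ p=71, q=5
i=2: a=1 ⇒ p=85, q=6
i=3: a=1 ⇒ p=156, q=11
…
i=7: a=8 ⇒ p=7670, q=541
i=8: a=1 ⇒ p=8549, q=603
i=9: a=2 ⇒ p=24768, q=1747
i=10: a=1 ⇒ p=33317, q=2350
i=11: a=1 ⇒ p=58085, q=4097
i=12: a=1 ⇒ p=91402, q=6447
i=13: a=5 ⇒ p=515095, q=36332
fundamental: x₁=515095, y₁=36332  (since 265322859025 − 201·1320014224 = 1)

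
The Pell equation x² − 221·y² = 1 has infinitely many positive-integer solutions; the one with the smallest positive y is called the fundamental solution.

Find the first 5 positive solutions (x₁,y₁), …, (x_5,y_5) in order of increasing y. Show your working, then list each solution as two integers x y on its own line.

1665 112
5544449 372960
18463013505 1241956688
61481829427201 4135715398080
204734473529565825 13771931033649712

d=221: √d = [14; 1,6,2,6,1,28] (ℓ=6, even), read p_5/q_5
i=0: a=14 ⇒ p=14, q=1
…
i=4: a=6 ⇒ p=1442, q=97
i=5: a=1 ⇒ p=1665, q=112
(x₁, y₁) = (1665, 112);  1665² − 221·112² = 1 ✓
(1665+112√221)^2 = 5544449 + 372960√221
(1665+112√221)^3 = 18463013505 + 1241956688√221
(1665+112√221)^4 = 61481829427201 + 4135715398080√221
(1665+112√221)^5 = 204734473529565825 + 13771931033649712√221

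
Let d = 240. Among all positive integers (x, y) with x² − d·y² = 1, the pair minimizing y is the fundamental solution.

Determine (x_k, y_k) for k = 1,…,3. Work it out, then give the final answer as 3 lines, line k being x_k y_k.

[15; 2,30] for √240; ℓ=2 ⇒ convergent index 1
k=0  a_k=15  p_k/q_k = 15/1
k=1  a_k=2  p_k/q_k = 31/2
fundamental: x₁=31, y₁=2  (since 961 − 240·4 = 1)
n=2: (31,2)∘(31,2) = (31·31+240·2·2, 31·2+2·31) = (1921,124)
n=3: (1921,124)∘(31,2) = (31·1921+240·2·124, 31·124+2·1921) = (119071,7686)

31 2
1921 124
119071 7686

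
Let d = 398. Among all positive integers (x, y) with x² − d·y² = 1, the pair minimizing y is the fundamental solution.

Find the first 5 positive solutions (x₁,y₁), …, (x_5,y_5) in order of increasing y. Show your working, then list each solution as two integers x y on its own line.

√398 = [19; 1,18,1,38, …], period ℓ=4 (even) → k=3
i=0: a=19 ⇒ p=19, q=1
i=1: a=1 ⇒ p=20, q=1
i=2: a=18 ⇒ p=379, q=19
i=3: a=1 ⇒ p=399, q=20
fundamental: x₁=399, y₁=20  (since 159201 − 398·400 = 1)
(399+20√398)^2 = 318401 + 15960√398
(399+20√398)^3 = 254083599 + 12736060√398
(399+20√398)^4 = 202758393601 + 10163359920√398
(399+20√398)^5 = 161800944009999 + 8110348480100√398

399 20
318401 15960
254083599 12736060
202758393601 10163359920
161800944009999 8110348480100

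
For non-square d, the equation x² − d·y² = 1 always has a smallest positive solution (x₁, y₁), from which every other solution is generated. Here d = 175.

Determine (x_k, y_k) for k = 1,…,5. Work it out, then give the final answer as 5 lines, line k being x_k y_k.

√175 → a₀=13, period (4,2,1,2,4,26); ℓ=6 even so k=5
k=0  a_k=13  p_k/q_k = 13/1
…
k=4  a_k=2  p_k/q_k = 463/35
k=5  a_k=4  p_k/q_k = 2024/153
→ (2024, 153).  Check: 2024²=4096576, 175·153²=4096575, difference 1.
(2024+153√175)^2 = 8193151 + 619344√175
(2024+153√175)^3 = 33165873224 + 2507104359√175
(2024+153√175)^4 = 134255446617601 + 10148757825888√175
(2024+153√175)^5 = 543466014742175624 + 41082169172090265√175

2024 153
8193151 619344
33165873224 2507104359
134255446617601 10148757825888
543466014742175624 41082169172090265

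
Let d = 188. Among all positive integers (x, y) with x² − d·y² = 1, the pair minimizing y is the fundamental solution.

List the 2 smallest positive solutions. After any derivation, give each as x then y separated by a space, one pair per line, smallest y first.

4607 336
42448897 3095904

√188 → a₀=13, period (1,2,2,6,2,2,1,26); ℓ=8 even so k=7
a_0=13:  p_0=13·1+0=13,  q_0=13·0+1=1
a_1=1:  p_1=1·13+1=14,  q_1=1·1+0=1
…
a_5=2:  p_5=2·617+96=1330,  q_5=2·45+7=97
a_6=2:  p_6=2·1330+617=3277,  q_6=2·97+45=239
a_7=1:  p_7=1·3277+1330=4607,  q_7=1·239+97=336
→ (4607, 336).  Check: 4607²=21224449, 188·336²=21224448, difference 1.
k=2:  x_2 = 4607·4607+188·336·336 = 42448897,  y_2 = 4607·336+336·4607 = 3095904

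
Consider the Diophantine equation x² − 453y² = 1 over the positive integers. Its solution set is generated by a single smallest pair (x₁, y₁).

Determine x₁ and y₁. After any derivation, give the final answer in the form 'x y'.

1653751 77700

[21; 3,1,1,10,14,10,1,1,3,42] for √453; ℓ=10 ⇒ convergent index 9
a_0=21:  p_0=21·1+0=21,  q_0=21·0+1=1
a_1=3:  p_1=3·21+1=64,  q_1=3·1+0=3
…
a_3=1:  p_3=1·85+64=149,  q_3=1·4+3=7
a_4=10:  p_4=10·149+85=1575,  q_4=10·7+4=74
…
a_6=10:  p_6=10·22199+1575=223565,  q_6=10·1043+74=10504
…
a_8=1:  p_8=1·245764+223565=469329,  q_8=1·11547+10504=22051
a_9=3:  p_9=3·469329+245764=1653751,  q_9=3·22051+11547=77700
→ (1653751, 77700).  Check: 1653751²=2734892370001, 453·77700²=2734892370000, difference 1.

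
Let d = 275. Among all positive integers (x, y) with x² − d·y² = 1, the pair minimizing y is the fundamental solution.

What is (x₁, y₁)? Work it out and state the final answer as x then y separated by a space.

√275 → a₀=16, period (1,1,2,1,1,32); ℓ=6 even so k=5
a_0=16:  p_0=16·1+0=16,  q_0=16·0+1=1
a_1=1:  p_1=1·16+1=17,  q_1=1·1+0=1
a_2=1:  p_2=1·17+16=33,  q_2=1·1+1=2
…
a_4=1:  p_4=1·83+33=116,  q_4=1·5+2=7
a_5=1:  p_5=1·116+83=199,  q_5=1·7+5=12
fundamental: x₁=199, y₁=12  (since 39601 − 275·144 = 1)

199 12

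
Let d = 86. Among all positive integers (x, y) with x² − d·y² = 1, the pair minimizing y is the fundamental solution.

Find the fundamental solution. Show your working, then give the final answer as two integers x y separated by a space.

√86 → a₀=9, period (3,1,1,1,8,1,1,1,3,18); ℓ=10 even so k=9
step 0: (9, 1)  from 9·(1,0) + (0,1)
…
step 2: (37, 4)  from 1·(28,3) + (9,1)
step 3: (65, 7)  from 1·(37,4) + (28,3)
…
step 5: (881, 95)  from 8·(102,11) + (65,7)
step 6: (983, 106)  from 1·(881,95) + (102,11)
…
step 8: (2847, 307)  from 1·(1864,201) + (983,106)
step 9: (10405, 1122)  from 3·(2847,307) + (1864,201)
→ (10405, 1122).  Check: 10405²=108264025, 86·1122²=108264024, difference 1.

10405 1122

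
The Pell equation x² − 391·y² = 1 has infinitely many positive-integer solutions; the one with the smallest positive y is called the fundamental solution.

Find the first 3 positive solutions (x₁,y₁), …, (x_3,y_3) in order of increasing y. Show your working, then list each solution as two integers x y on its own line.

√391 = [19; 1,3,2,2,1,…,3,1,38, …], period ℓ=16 (even) → k=15
a_0=19:  p_0=19·1+0=19,  q_0=19·0+1=1
…
a_11=1:  p_11=1·160266+107747=268013,  q_11=1·8105+5449=13554
…
a_14=3:  p_14=3·1660597+696292=5678083,  q_14=3·83980+35213=287153
a_15=1:  p_15=1·5678083+1660597=7338680,  q_15=1·287153+83980=371133
→ (7338680, 371133).  Check: 7338680²=53856224142400, 391·371133²=53856224142399, difference 1.
n=2: (7338680,371133)∘(7338680,371133) = (7338680·7338680+391·371133·371133, 7338680·371133+371133·7338680) = (107712448284799,5447252648880)
n=3: (107712448284799,5447252648880)∘(7338680,371133) = (7338680·107712448284799+391·371133·5447252648880, 7338680·5447252648880+371133·107712448284799) = (1580934379957370111960,79951288138564985667)

7338680 371133
107712448284799 5447252648880
1580934379957370111960 79951288138564985667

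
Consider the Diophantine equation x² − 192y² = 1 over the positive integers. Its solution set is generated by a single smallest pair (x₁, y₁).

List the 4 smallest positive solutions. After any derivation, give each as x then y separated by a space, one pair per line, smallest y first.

97 7
18817 1358
3650401 263445
708158977 51106972

√192 = [13; 1,5,1,26, …], period ℓ=4 (even) → k=3
step 0: (13, 1)  from 13·(1,0) + (0,1)
…
step 2: (83, 6)  from 5·(14,1) + (13,1)
step 3: (97, 7)  from 1·(83,6) + (14,1)
fundamental: x₁=97, y₁=7  (since 9409 − 192·49 = 1)
(x_2, y_2) = (97·97 + 192·7·7, 97·7 + 7·97) = (18817, 1358)
(x_3, y_3) = (97·18817 + 192·7·1358, 97·1358 + 7·18817) = (3650401, 263445)
(x_4, y_4) = (97·3650401 + 192·7·263445, 97·263445 + 7·3650401) = (708158977, 51106972)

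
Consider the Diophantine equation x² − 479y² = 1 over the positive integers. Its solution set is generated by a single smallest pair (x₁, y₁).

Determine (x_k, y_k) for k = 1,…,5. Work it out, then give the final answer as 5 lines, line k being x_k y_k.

√479 = [21; 1,7,1,3,2,21,2,3,1,7,1,42, …], period ℓ=12 (even) → k=11
k=0  a_k=21  p_k/q_k = 21/1
…
k=2  a_k=7  p_k/q_k = 175/8
…
k=4  a_k=3  p_k/q_k = 766/35
k=5  a_k=2  p_k/q_k = 1729/79
k=6  a_k=21  p_k/q_k = 37075/1694
k=7  a_k=2  p_k/q_k = 75879/3467
…
k=10  a_k=7  p_k/q_k = 2648849/121029
k=11  a_k=1  p_k/q_k = 2989440/136591
fundamental: x₁=2989440, y₁=136591  (since 8936751513600 − 479·18657101281 = 1)
k=2:  x_2 = 2989440·2989440+479·136591·136591 = 17873503027199,  y_2 = 2989440·136591+136591·2989440 = 816661198080
k=3:  x_3 = 2989440·17873503027199+479·136591·816661198080 = 106863529779256567680,  y_3 = 2989440·816661198080+136591·17873503027199 = 4882719303976413809
k=4:  x_4 = 2989440·106863529779256567680+479·136591·4882719303976413809 = 638924220926583633867571201,  y_4 = 2989440·4882719303976413809+136591·106863529779256567680 = 29193192792157684333155840
k=5:  x_5 = 2989440·638924220926583633867571201+479·136591·29193192792157684333155840 = 3820051246013425493328364845667200,  y_5 = 2989440·29193192792157684333155840+136591·638924220926583633867571201 = 174542596521170852986514812245391

2989440 136591
17873503027199 816661198080
106863529779256567680 4882719303976413809
638924220926583633867571201 29193192792157684333155840
3820051246013425493328364845667200 174542596521170852986514812245391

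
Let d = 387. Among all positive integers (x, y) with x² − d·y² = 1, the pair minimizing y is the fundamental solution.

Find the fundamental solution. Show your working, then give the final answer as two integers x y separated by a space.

d=387: √d = [19; 1,2,19,2,1,38] (ℓ=6, even), read p_5/q_5
a_0=19:  p_0=19·1+0=19,  q_0=19·0+1=1
a_1=1:  p_1=1·19+1=20,  q_1=1·1+0=1
…
a_3=19:  p_3=19·59+20=1141,  q_3=19·3+1=58
a_4=2:  p_4=2·1141+59=2341,  q_4=2·58+3=119
a_5=1:  p_5=1·2341+1141=3482,  q_5=1·119+58=177
(x₁, y₁) = (3482, 177);  3482² − 387·177² = 1 ✓

3482 177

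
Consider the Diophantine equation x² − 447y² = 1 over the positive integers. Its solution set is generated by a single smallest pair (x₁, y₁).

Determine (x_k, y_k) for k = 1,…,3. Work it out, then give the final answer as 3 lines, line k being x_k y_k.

148 7
43807 2072
12966724 613305

√447 → a₀=21, period (7,42); ℓ=2 even so k=1
a_0=21:  p_0=21·1+0=21,  q_0=21·0+1=1
a_1=7:  p_1=7·21+1=148,  q_1=7·1+0=7
fundamental: x₁=148, y₁=7  (since 21904 − 447·49 = 1)
(x_2, y_2) = (148·148 + 447·7·7, 148·7 + 7·148) = (43807, 2072)
(x_3, y_3) = (148·43807 + 447·7·2072, 148·2072 + 7·43807) = (12966724, 613305)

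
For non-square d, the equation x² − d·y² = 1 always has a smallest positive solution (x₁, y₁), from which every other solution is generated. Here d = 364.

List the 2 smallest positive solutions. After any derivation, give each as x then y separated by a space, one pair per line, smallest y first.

√364 = [19; 12,1,2,3,1,8,1,3,2,1,12,38, …], period ℓ=12 (even) → k=11
k=0  a_k=19  p_k/q_k = 19/1
…
k=2  a_k=1  p_k/q_k = 248/13
…
k=4  a_k=3  p_k/q_k = 2423/127
…
k=6  a_k=8  p_k/q_k = 27607/1447
k=7  a_k=1  p_k/q_k = 30755/1612
…
k=10  a_k=1  p_k/q_k = 390371/20461
k=11  a_k=12  p_k/q_k = 4954951/259710
→ (4954951, 259710).  Check: 4954951²=24551539412401, 364·259710²=24551539412400, difference 1.
(4954951+259710√364)^2 = 49103078824801 + 2573700648420√364

4954951 259710
49103078824801 2573700648420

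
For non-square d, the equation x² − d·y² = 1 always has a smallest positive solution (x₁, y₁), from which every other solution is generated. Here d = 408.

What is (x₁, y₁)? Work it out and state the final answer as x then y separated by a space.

101 5

√408 → a₀=20, period (5,40); ℓ=2 even so k=1
i=0: a=20 ⇒ p=20, q=1
i=1: a=5 ⇒ p=101, q=5
(x₁, y₁) = (101, 5);  101² − 408·5² = 1 ✓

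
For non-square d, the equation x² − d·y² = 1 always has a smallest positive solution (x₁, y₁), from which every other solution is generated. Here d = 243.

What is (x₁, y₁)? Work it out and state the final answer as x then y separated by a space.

√243 = [15; 1,1,2,3,15,3,2,1,1,30, …], period ℓ=10 (even) → k=9
a_0=15:  p_0=15·1+0=15,  q_0=15·0+1=1
…
a_2=1:  p_2=1·16+15=31,  q_2=1·1+1=2
a_3=2:  p_3=2·31+16=78,  q_3=2·2+1=5
a_4=3:  p_4=3·78+31=265,  q_4=3·5+2=17
…
a_8=1:  p_8=1·28901+12424=41325,  q_8=1·1854+797=2651
a_9=1:  p_9=1·41325+28901=70226,  q_9=1·2651+1854=4505
fundamental: x₁=70226, y₁=4505  (since 4931691076 − 243·20295025 = 1)

70226 4505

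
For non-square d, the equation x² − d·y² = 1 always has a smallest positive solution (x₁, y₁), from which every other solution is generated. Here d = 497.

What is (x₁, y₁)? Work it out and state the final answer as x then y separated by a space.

√497 → a₀=22, period (3,2,2,5,6,5,2,2,3,44); ℓ=10 even so k=9
i=0: a=22 ⇒ p=22, q=1
i=1: a=3 ⇒ p=67, q=3
i=2: a=2 ⇒ p=156, q=7
i=3: a=2 ⇒ p=379, q=17
i=4: a=5 ⇒ p=2051, q=92
…
i=6: a=5 ⇒ p=65476, q=2937
i=7: a=2 ⇒ p=143637, q=6443
i=8: a=2 ⇒ p=352750, q=15823
i=9: a=3 ⇒ p=1201887, q=53912
(x₁, y₁) = (1201887, 53912);  1201887² − 497·53912² = 1 ✓

1201887 53912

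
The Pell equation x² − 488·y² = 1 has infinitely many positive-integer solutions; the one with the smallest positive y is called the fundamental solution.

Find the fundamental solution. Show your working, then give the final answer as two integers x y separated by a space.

243 11

√488 = [22; 11,44, …], period ℓ=2 (even) → k=1
k=0  a_k=22  p_k/q_k = 22/1
k=1  a_k=11  p_k/q_k = 243/11
(x₁, y₁) = (243, 11);  243² − 488·11² = 1 ✓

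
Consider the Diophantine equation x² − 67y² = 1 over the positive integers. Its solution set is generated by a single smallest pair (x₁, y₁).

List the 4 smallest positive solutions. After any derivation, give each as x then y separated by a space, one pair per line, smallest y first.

48842 5967
4771081927 582880428
466058366908226 56938091722785
45526445508292066657 5561940551265649512

[8; 5,2,1,1,7,1,1,2,5,16] for √67; ℓ=10 ⇒ convergent index 9
a_0=8:  p_0=8·1+0=8,  q_0=8·0+1=1
a_1=5:  p_1=5·8+1=41,  q_1=5·1+0=5
…
a_4=1:  p_4=1·131+90=221,  q_4=1·16+11=27
…
a_8=2:  p_8=2·3577+1899=9053,  q_8=2·437+232=1106
a_9=5:  p_9=5·9053+3577=48842,  q_9=5·1106+437=5967
fundamental: x₁=48842, y₁=5967  (since 2385540964 − 67·35605089 = 1)
(x_2, y_2) = (48842·48842 + 67·5967·5967, 48842·5967 + 5967·48842) = (4771081927, 582880428)
(x_3, y_3) = (48842·4771081927 + 67·5967·582880428, 48842·582880428 + 5967·4771081927) = (466058366908226, 56938091722785)
(x_4, y_4) = (48842·466058366908226 + 67·5967·56938091722785, 48842·56938091722785 + 5967·466058366908226) = (45526445508292066657, 5561940551265649512)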